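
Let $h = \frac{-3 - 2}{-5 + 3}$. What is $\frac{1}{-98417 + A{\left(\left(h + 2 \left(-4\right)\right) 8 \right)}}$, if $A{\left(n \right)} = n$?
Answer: $- \frac{1}{98461} \approx -1.0156 \cdot 10^{-5}$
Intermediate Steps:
$h = \frac{5}{2}$ ($h = - \frac{5}{-2} = \left(-5\right) \left(- \frac{1}{2}\right) = \frac{5}{2} \approx 2.5$)
$\frac{1}{-98417 + A{\left(\left(h + 2 \left(-4\right)\right) 8 \right)}} = \frac{1}{-98417 + \left(\frac{5}{2} + 2 \left(-4\right)\right) 8} = \frac{1}{-98417 + \left(\frac{5}{2} - 8\right) 8} = \frac{1}{-98417 - 44} = \frac{1}{-98461} = - \frac{1}{98461}$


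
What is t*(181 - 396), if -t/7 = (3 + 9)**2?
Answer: 216720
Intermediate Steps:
t = -1008 (t = -7*(3 + 9)**2 = -7*12**2 = -7*144 = -1008)
t*(181 - 396) = -1008*(181 - 396) = -1008*(-215) = 216720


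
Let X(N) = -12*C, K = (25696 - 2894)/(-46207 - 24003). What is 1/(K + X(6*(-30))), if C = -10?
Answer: 35105/4201199 ≈ 0.0083559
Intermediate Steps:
K = -11401/35105 (K = 22802/(-70210) = 22802*(-1/70210) = -11401/35105 ≈ -0.32477)
X(N) = 120 (X(N) = -12*(-10) = 120)
1/(K + X(6*(-30))) = 1/(-11401/35105 + 120) = 1/(4201199/35105) = 35105/4201199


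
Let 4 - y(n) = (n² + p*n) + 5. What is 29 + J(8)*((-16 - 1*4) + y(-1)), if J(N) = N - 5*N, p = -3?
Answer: 829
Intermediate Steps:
y(n) = -1 - n² + 3*n (y(n) = 4 - ((n² - 3*n) + 5) = 4 - (5 + n² - 3*n) = 4 + (-5 - n² + 3*n) = -1 - n² + 3*n)
J(N) = -4*N
29 + J(8)*((-16 - 1*4) + y(-1)) = 29 + (-4*8)*((-16 - 1*4) + (-1 - 1*(-1)² + 3*(-1))) = 29 - 32*((-16 - 4) + (-1 - 1*1 - 3)) = 29 - 32*(-20 + (-1 - 1 - 3)) = 29 - 32*(-20 - 5) = 29 - 32*(-25) = 29 + 800 = 829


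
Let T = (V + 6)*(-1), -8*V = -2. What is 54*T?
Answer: -675/2 ≈ -337.50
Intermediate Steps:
V = ¼ (V = -⅛*(-2) = ¼ ≈ 0.25000)
T = -25/4 (T = (¼ + 6)*(-1) = (25/4)*(-1) = -25/4 ≈ -6.2500)
54*T = 54*(-25/4) = -675/2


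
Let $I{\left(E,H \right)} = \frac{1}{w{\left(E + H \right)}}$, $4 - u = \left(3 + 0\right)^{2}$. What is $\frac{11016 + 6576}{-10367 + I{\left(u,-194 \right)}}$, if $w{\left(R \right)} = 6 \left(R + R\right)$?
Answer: $- \frac{42009696}{24756397} \approx -1.6969$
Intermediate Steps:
$u = -5$ ($u = 4 - \left(3 + 0\right)^{2} = 4 - 3^{2} = 4 - 9 = -5$)
$w{\left(R \right)} = 12 R$ ($w{\left(R \right)} = 6 \cdot 2 R = 12 R$)
$I{\left(E,H \right)} = \frac{1}{12 E + 12 H}$ ($I{\left(E,H \right)} = \frac{1}{12 \left(E + H\right)} = \frac{1}{12 E + 12 H}$)
$\frac{11016 + 6576}{-10367 + I{\left(u,-194 \right)}} = \frac{11016 + 6576}{-10367 + \frac{1}{12 \left(-5 - 194\right)}} = \frac{17592}{-10367 + \frac{1}{12 \left(-199\right)}} = \frac{17592}{-10367 + \frac{1}{12} \left(- \frac{1}{199}\right)} = \frac{17592}{-10367 - \frac{1}{2388}} = \frac{17592}{- \frac{24756397}{2388}} = 17592 \left(- \frac{2388}{24756397}\right) = - \frac{42009696}{24756397}$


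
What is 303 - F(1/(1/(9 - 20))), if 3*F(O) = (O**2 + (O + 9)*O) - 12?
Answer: 778/3 ≈ 259.33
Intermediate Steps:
F(O) = -4 + O**2/3 + O*(9 + O)/3 (F(O) = ((O**2 + (O + 9)*O) - 12)/3 = ((O**2 + (9 + O)*O) - 12)/3 = ((O**2 + O*(9 + O)) - 12)/3 = (-12 + O**2 + O*(9 + O))/3 = -4 + O**2/3 + O*(9 + O)/3)
303 - F(1/(1/(9 - 20))) = 303 - (-4 + 3/(1/(9 - 20)) + 2*(1/(1/(9 - 20)))**2/3) = 303 - (-4 + 3/(1/(-11)) + 2*(1/(1/(-11)))**2/3) = 303 - (-4 + 3/(-1/11) + 2*(1/(-1/11))**2/3) = 303 - (-4 + 3*(-11) + (2/3)*(-11)**2) = 303 - (-4 - 33 + (2/3)*121) = 303 - (-4 - 33 + 242/3) = 303 - 1*131/3 = 303 - 131/3 = 778/3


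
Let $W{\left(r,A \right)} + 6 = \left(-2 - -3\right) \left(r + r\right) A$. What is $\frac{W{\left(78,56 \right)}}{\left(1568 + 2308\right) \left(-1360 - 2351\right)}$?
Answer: $- \frac{485}{799102} \approx -0.00060693$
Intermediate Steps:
$W{\left(r,A \right)} = -6 + 2 A r$ ($W{\left(r,A \right)} = -6 + \left(-2 - -3\right) \left(r + r\right) A = -6 + \left(-2 + 3\right) 2 r A = -6 + 1 \cdot 2 r A = -6 + 2 r A = -6 + 2 A r$)
$\frac{W{\left(78,56 \right)}}{\left(1568 + 2308\right) \left(-1360 - 2351\right)} = \frac{-6 + 2 \cdot 56 \cdot 78}{\left(1568 + 2308\right) \left(-1360 - 2351\right)} = \frac{-6 + 8736}{3876 \left(-3711\right)} = \frac{8730}{-14383836} = 8730 \left(- \frac{1}{14383836}\right) = - \frac{485}{799102}$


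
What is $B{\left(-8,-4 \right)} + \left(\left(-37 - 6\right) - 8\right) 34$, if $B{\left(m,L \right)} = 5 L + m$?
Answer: $-1762$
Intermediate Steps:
$B{\left(m,L \right)} = m + 5 L$
$B{\left(-8,-4 \right)} + \left(\left(-37 - 6\right) - 8\right) 34 = \left(-8 + 5 \left(-4\right)\right) + \left(\left(-37 - 6\right) - 8\right) 34 = \left(-8 - 20\right) + \left(-43 - 8\right) 34 = -28 - 1734 = -1762$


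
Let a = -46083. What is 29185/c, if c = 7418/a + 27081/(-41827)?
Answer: -56254485612585/1558246409 ≈ -36101.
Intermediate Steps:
c = -1558246409/1927513641 (c = 7418/(-46083) + 27081/(-41827) = 7418*(-1/46083) + 27081*(-1/41827) = -7418/46083 - 27081/41827 = -1558246409/1927513641 ≈ -0.80842)
29185/c = 29185/(-1558246409/1927513641) = 29185*(-1927513641/1558246409) = -56254485612585/1558246409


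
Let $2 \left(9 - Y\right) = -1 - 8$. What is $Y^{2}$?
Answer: $\frac{729}{4} \approx 182.25$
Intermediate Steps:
$Y = \frac{27}{2}$ ($Y = 9 - \frac{-1 - 8}{2} = 9 - - \frac{9}{2} = 9 + \frac{9}{2} = \frac{27}{2} \approx 13.5$)
$Y^{2} = \left(\frac{27}{2}\right)^{2} = \frac{729}{4}$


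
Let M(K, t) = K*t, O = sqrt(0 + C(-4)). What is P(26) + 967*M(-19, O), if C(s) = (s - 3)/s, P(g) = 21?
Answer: 21 - 18373*sqrt(7)/2 ≈ -24284.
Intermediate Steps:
C(s) = (-3 + s)/s
O = sqrt(7)/2 (O = sqrt(0 + (-3 - 4)/(-4)) = sqrt(0 - 1/4*(-7)) = sqrt(0 + 7/4) = sqrt(7/4) = sqrt(7)/2 ≈ 1.3229)
P(26) + 967*M(-19, O) = 21 + 967*(-19*sqrt(7)/2) = 21 - 18373*sqrt(7)/2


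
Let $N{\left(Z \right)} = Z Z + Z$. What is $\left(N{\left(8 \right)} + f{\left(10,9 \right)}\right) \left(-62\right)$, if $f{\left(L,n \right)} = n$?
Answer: $-5022$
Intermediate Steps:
$N{\left(Z \right)} = Z + Z^{2}$ ($N{\left(Z \right)} = Z^{2} + Z = Z + Z^{2}$)
$\left(N{\left(8 \right)} + f{\left(10,9 \right)}\right) \left(-62\right) = \left(8 \left(1 + 8\right) + 9\right) \left(-62\right) = \left(8 \cdot 9 + 9\right) \left(-62\right) = \left(72 + 9\right) \left(-62\right) = 81 \left(-62\right) = -5022$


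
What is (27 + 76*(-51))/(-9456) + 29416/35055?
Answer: 137694797/110493360 ≈ 1.2462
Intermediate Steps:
(27 + 76*(-51))/(-9456) + 29416/35055 = (27 - 3876)*(-1/9456) + 29416*(1/35055) = -3849*(-1/9456) + 29416/35055 = 1283/3152 + 29416/35055 = 137694797/110493360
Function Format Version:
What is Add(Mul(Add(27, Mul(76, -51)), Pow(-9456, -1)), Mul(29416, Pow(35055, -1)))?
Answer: Rational(137694797, 110493360) ≈ 1.2462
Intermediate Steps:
Add(Mul(Add(27, Mul(76, -51)), Pow(-9456, -1)), Mul(29416, Pow(35055, -1))) = Add(Mul(Add(27, -3876), Rational(-1, 9456)), Mul(29416, Rational(1, 35055))) = Add(Mul(-3849, Rational(-1, 9456)), Rational(29416, 35055)) = Add(Rational(1283, 3152), Rational(29416, 35055)) = Rational(137694797, 110493360)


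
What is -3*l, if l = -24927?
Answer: 74781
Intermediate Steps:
-3*l = -3*(-24927) = 74781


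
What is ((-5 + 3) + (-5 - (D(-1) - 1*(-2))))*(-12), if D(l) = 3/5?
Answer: 576/5 ≈ 115.20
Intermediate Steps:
D(l) = ⅗ (D(l) = 3*(⅕) = ⅗)
((-5 + 3) + (-5 - (D(-1) - 1*(-2))))*(-12) = ((-5 + 3) + (-5 - (⅗ - 1*(-2))))*(-12) = (-2 + (-5 - (⅗ + 2)))*(-12) = (-2 + (-5 - 1*13/5))*(-12) = (-2 + (-5 - 13/5))*(-12) = (-2 - 38/5)*(-12) = -48/5*(-12) = 576/5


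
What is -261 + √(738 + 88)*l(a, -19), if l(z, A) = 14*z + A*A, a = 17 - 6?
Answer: -261 + 515*√826 ≈ 14540.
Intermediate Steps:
a = 11
l(z, A) = A² + 14*z (l(z, A) = 14*z + A² = A² + 14*z)
-261 + √(738 + 88)*l(a, -19) = -261 + √(738 + 88)*((-19)² + 14*11) = -261 + √826*(361 + 154) = -261 + √826*515 = -261 + 515*√826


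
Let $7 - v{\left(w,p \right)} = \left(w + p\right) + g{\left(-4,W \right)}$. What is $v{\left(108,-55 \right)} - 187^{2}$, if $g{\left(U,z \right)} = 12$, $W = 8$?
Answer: $-35027$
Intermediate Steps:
$v{\left(w,p \right)} = -5 - p - w$ ($v{\left(w,p \right)} = 7 - \left(\left(w + p\right) + 12\right) = 7 - \left(\left(p + w\right) + 12\right) = 7 - \left(12 + p + w\right) = -5 - p - w$)
$v{\left(108,-55 \right)} - 187^{2} = \left(-5 - -55 - 108\right) - 187^{2} = \left(-5 + 55 - 108\right) - 34969 = -58 - 34969 = -35027$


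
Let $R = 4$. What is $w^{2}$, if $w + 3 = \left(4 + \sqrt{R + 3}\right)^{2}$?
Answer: $848 + 320 \sqrt{7} \approx 1694.6$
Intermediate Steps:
$w = -3 + \left(4 + \sqrt{7}\right)^{2}$ ($w = -3 + \left(4 + \sqrt{4 + 3}\right)^{2} = -3 + \left(4 + \sqrt{7}\right)^{2} \approx 41.166$)
$w^{2} = \left(20 + 8 \sqrt{7}\right)^{2}$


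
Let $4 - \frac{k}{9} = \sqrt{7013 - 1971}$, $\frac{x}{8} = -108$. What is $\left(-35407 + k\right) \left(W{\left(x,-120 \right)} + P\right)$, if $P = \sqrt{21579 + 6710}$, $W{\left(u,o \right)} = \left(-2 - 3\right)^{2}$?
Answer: $- \left(25 + \sqrt{28289}\right) \left(35371 + 9 \sqrt{5042}\right) \approx -6.9569 \cdot 10^{6}$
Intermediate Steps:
$x = -864$ ($x = 8 \left(-108\right) = -864$)
$k = 36 - 9 \sqrt{5042}$ ($k = 36 - 9 \sqrt{7013 - 1971} = 36 - 9 \sqrt{5042} \approx -603.06$)
$W{\left(u,o \right)} = 25$ ($W{\left(u,o \right)} = \left(-5\right)^{2} = 25$)
$P = \sqrt{28289} \approx 168.19$
$\left(-35407 + k\right) \left(W{\left(x,-120 \right)} + P\right) = \left(-35407 + \left(36 - 9 \sqrt{5042}\right)\right) \left(25 + \sqrt{28289}\right) = \left(-35371 - 9 \sqrt{5042}\right) \left(25 + \sqrt{28289}\right)$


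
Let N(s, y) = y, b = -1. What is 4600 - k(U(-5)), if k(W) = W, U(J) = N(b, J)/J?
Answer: 4599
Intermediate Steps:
U(J) = 1 (U(J) = J/J = 1)
4600 - k(U(-5)) = 4600 - 1*1 = 4600 - 1 = 4599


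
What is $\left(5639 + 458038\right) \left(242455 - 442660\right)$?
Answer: $-92830453785$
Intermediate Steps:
$\left(5639 + 458038\right) \left(242455 - 442660\right) = 463677 \left(-200205\right) = -92830453785$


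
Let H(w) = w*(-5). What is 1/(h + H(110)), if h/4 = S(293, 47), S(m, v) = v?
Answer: -1/362 ≈ -0.0027624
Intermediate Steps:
H(w) = -5*w
h = 188 (h = 4*47 = 188)
1/(h + H(110)) = 1/(188 - 5*110) = 1/(188 - 550) = 1/(-362) = -1/362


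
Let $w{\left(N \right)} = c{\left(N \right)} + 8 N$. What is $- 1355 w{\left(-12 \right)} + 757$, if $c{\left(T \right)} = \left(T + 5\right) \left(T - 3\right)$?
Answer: $-11438$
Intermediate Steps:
$c{\left(T \right)} = \left(-3 + T\right) \left(5 + T\right)$ ($c{\left(T \right)} = \left(5 + T\right) \left(-3 + T\right) = \left(-3 + T\right) \left(5 + T\right)$)
$w{\left(N \right)} = -15 + N^{2} + 10 N$ ($w{\left(N \right)} = \left(-15 + N^{2} + 2 N\right) + 8 N = -15 + N^{2} + 10 N$)
$- 1355 w{\left(-12 \right)} + 757 = - 1355 \left(-15 + \left(-12\right)^{2} + 10 \left(-12\right)\right) + 757 = - 1355 \left(-15 + 144 - 120\right) + 757 = \left(-1355\right) 9 + 757 = -12195 + 757 = -11438$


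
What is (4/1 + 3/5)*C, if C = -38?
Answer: -874/5 ≈ -174.80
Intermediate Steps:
(4/1 + 3/5)*C = (4/1 + 3/5)*(-38) = (4*1 + 3*(1/5))*(-38) = (4 + 3/5)*(-38) = (23/5)*(-38) = -874/5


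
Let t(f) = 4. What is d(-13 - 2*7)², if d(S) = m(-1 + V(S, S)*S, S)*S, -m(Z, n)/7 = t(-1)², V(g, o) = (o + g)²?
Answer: 9144576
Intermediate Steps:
V(g, o) = (g + o)²
m(Z, n) = -112 (m(Z, n) = -7*4² = -7*16 = -112)
d(S) = -112*S
d(-13 - 2*7)² = (-112*(-13 - 2*7))² = (-112*(-13 - 14))² = (-112*(-27))² = 3024² = 9144576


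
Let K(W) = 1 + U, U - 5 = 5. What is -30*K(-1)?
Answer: -330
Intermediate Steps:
U = 10 (U = 5 + 5 = 10)
K(W) = 11 (K(W) = 1 + 10 = 11)
-30*K(-1) = -30*11 = -330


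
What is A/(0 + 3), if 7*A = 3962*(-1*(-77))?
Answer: 43582/3 ≈ 14527.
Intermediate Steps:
A = 43582 (A = (3962*(-1*(-77)))/7 = (3962*77)/7 = (1/7)*305074 = 43582)
A/(0 + 3) = 43582/(0 + 3) = 43582/3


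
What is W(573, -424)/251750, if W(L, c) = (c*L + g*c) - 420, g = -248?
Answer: -13822/25175 ≈ -0.54904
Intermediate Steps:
W(L, c) = -420 - 248*c + L*c (W(L, c) = (c*L - 248*c) - 420 = (L*c - 248*c) - 420 = (-248*c + L*c) - 420 = -420 - 248*c + L*c)
W(573, -424)/251750 = (-420 - 248*(-424) + 573*(-424))/251750 = (-420 + 105152 - 242952)*(1/251750) = -138220*1/251750 = -13822/25175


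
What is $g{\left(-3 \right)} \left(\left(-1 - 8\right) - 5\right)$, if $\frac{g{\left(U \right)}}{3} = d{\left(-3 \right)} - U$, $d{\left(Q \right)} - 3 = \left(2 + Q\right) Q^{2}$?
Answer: $126$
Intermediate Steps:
$d{\left(Q \right)} = 3 + Q^{2} \left(2 + Q\right)$ ($d{\left(Q \right)} = 3 + \left(2 + Q\right) Q^{2} = 3 + Q^{2} \left(2 + Q\right)$)
$g{\left(U \right)} = -18 - 3 U$ ($g{\left(U \right)} = 3 \left(\left(3 + \left(-3\right)^{3} + 2 \left(-3\right)^{2}\right) - U\right) = 3 \left(\left(3 - 27 + 2 \cdot 9\right) - U\right) = 3 \left(\left(3 - 27 + 18\right) - U\right) = 3 \left(-6 - U\right) = -18 - 3 U$)
$g{\left(-3 \right)} \left(\left(-1 - 8\right) - 5\right) = \left(-18 - -9\right) \left(\left(-1 - 8\right) - 5\right) = \left(-18 + 9\right) \left(\left(-1 - 8\right) - 5\right) = - 9 \left(-9 - 5\right) = \left(-9\right) \left(-14\right) = 126$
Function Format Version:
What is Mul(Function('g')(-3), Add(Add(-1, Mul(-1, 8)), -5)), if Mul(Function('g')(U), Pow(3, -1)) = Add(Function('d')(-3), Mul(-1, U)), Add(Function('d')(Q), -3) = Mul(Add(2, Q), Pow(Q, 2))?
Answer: 126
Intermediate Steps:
Function('d')(Q) = Add(3, Mul(Pow(Q, 2), Add(2, Q))) (Function('d')(Q) = Add(3, Mul(Add(2, Q), Pow(Q, 2))) = Add(3, Mul(Pow(Q, 2), Add(2, Q))))
Function('g')(U) = Add(-18, Mul(-3, U)) (Function('g')(U) = Mul(3, Add(Add(3, Pow(-3, 3), Mul(2, Pow(-3, 2))), Mul(-1, U))) = Mul(3, Add(Add(3, -27, Mul(2, 9)), Mul(-1, U))) = Mul(3, Add(Add(3, -27, 18), Mul(-1, U))) = Mul(3, Add(-6, Mul(-1, U))) = Add(-18, Mul(-3, U)))
Mul(Function('g')(-3), Add(Add(-1, Mul(-1, 8)), -5)) = Mul(Add(-18, Mul(-3, -3)), Add(Add(-1, Mul(-1, 8)), -5)) = Mul(Add(-18, 9), Add(Add(-1, -8), -5)) = Mul(-9, Add(-9, -5)) = Mul(-9, -14) = 126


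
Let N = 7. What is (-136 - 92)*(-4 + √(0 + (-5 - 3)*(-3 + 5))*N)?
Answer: 912 - 6384*I ≈ 912.0 - 6384.0*I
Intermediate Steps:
(-136 - 92)*(-4 + √(0 + (-5 - 3)*(-3 + 5))*N) = (-136 - 92)*(-4 + √(0 + (-5 - 3)*(-3 + 5))*7) = -228*(-4 + √(0 - 8*2)*7) = -228*(-4 + √(0 - 16)*7) = -228*(-4 + √(-16)*7) = -228*(-4 + (4*I)*7) = -228*(-4 + 28*I) = 912 - 6384*I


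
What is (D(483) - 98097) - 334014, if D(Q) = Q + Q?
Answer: -431145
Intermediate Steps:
D(Q) = 2*Q
(D(483) - 98097) - 334014 = (2*483 - 98097) - 334014 = (966 - 98097) - 334014 = -97131 - 334014 = -431145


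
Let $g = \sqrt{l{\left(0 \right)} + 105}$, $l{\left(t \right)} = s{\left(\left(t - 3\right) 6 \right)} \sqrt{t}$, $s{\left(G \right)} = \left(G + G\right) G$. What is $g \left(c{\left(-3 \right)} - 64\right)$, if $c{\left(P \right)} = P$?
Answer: $- 67 \sqrt{105} \approx -686.55$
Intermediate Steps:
$s{\left(G \right)} = 2 G^{2}$ ($s{\left(G \right)} = 2 G G = 2 G^{2}$)
$l{\left(t \right)} = 2 \sqrt{t} \left(-18 + 6 t\right)^{2}$ ($l{\left(t \right)} = 2 \left(\left(t - 3\right) 6\right)^{2} \sqrt{t} = 2 \left(\left(-3 + t\right) 6\right)^{2} \sqrt{t} = 2 \left(-18 + 6 t\right)^{2} \sqrt{t} = 2 \sqrt{t} \left(-18 + 6 t\right)^{2}$)
$g = \sqrt{105}$ ($g = \sqrt{72 \sqrt{0} \left(-3 + 0\right)^{2} + 105} = \sqrt{72 \cdot 0 \left(-3\right)^{2} + 105} = \sqrt{72 \cdot 0 \cdot 9 + 105} = \sqrt{0 + 105} = \sqrt{105} \approx 10.247$)
$g \left(c{\left(-3 \right)} - 64\right) = \sqrt{105} \left(-3 - 64\right) = \sqrt{105} \left(-67\right) = - 67 \sqrt{105}$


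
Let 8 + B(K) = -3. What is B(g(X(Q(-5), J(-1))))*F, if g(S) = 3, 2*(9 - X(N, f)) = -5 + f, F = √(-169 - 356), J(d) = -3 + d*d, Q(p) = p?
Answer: -55*I*√21 ≈ -252.04*I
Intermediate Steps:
J(d) = -3 + d²
F = 5*I*√21 (F = √(-525) = 5*I*√21 ≈ 22.913*I)
X(N, f) = 23/2 - f/2 (X(N, f) = 9 - (-5 + f)/2 = 9 + (5/2 - f/2) = 23/2 - f/2)
B(K) = -11 (B(K) = -8 - 3 = -11)
B(g(X(Q(-5), J(-1))))*F = -55*I*√21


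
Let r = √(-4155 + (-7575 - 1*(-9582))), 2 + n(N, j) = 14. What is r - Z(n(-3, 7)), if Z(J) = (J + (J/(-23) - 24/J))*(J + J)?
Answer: -5232/23 + 2*I*√537 ≈ -227.48 + 46.346*I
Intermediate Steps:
n(N, j) = 12 (n(N, j) = -2 + 14 = 12)
Z(J) = 2*J*(-24/J + 22*J/23) (Z(J) = (J + (J*(-1/23) - 24/J))*(2*J) = (J + (-J/23 - 24/J))*(2*J) = (J + (-24/J - J/23))*(2*J) = (-24/J + 22*J/23)*(2*J) = 2*J*(-24/J + 22*J/23))
r = 2*I*√537 (r = √(-4155 + (-7575 + 9582)) = √(-4155 + 2007) = √(-2148) = 2*I*√537 ≈ 46.346*I)
r - Z(n(-3, 7)) = 2*I*√537 - (-48 + (44/23)*12²) = 2*I*√537 - (-48 + (44/23)*144) = 2*I*√537 - (-48 + 6336/23) = 2*I*√537 - 1*5232/23 = 2*I*√537 - 5232/23 = -5232/23 + 2*I*√537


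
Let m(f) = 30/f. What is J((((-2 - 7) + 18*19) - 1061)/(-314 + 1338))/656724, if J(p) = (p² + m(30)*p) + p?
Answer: -5005/3586588672 ≈ -1.3955e-6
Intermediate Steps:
J(p) = p² + 2*p (J(p) = (p² + (30/30)*p) + p = (p² + (30*(1/30))*p) + p = (p² + 1*p) + p = (p² + p) + p = (p + p²) + p = p² + 2*p)
J((((-2 - 7) + 18*19) - 1061)/(-314 + 1338))/656724 = (((((-2 - 7) + 18*19) - 1061)/(-314 + 1338))*(2 + (((-2 - 7) + 18*19) - 1061)/(-314 + 1338)))/656724 = ((((-9 + 342) - 1061)/1024)*(2 + ((-9 + 342) - 1061)/1024))*(1/656724) = (((333 - 1061)*(1/1024))*(2 + (333 - 1061)*(1/1024)))*(1/656724) = ((-728*1/1024)*(2 - 728*1/1024))*(1/656724) = -91*(2 - 91/128)/128*(1/656724) = -91/128*165/128*(1/656724) = -15015/16384*1/656724 = -5005/3586588672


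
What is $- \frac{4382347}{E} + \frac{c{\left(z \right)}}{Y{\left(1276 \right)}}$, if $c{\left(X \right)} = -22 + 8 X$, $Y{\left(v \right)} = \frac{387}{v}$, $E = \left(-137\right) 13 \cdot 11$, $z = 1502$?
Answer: $\frac{100507790531}{2527239} \approx 39770.0$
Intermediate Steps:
$E = -19591$ ($E = \left(-1781\right) 11 = -19591$)
$- \frac{4382347}{E} + \frac{c{\left(z \right)}}{Y{\left(1276 \right)}} = - \frac{4382347}{-19591} + \frac{-22 + 8 \cdot 1502}{387 \cdot \frac{1}{1276}} = \left(-4382347\right) \left(- \frac{1}{19591}\right) + \frac{-22 + 12016}{387 \cdot \frac{1}{1276}} = \frac{4382347}{19591} + \frac{11994}{\frac{387}{1276}} = \frac{4382347}{19591} + 11994 \cdot \frac{1276}{387} = \frac{4382347}{19591} + \frac{5101448}{129} = \frac{100507790531}{2527239}$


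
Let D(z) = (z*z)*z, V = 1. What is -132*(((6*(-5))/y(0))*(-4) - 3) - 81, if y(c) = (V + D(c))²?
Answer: -15525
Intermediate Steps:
D(z) = z³ (D(z) = z²*z = z³)
y(c) = (1 + c³)²
-132*(((6*(-5))/y(0))*(-4) - 3) - 81 = -132*(((6*(-5))/((1 + 0³)²))*(-4) - 3) - 81 = -132*(-30/(1 + 0)²*(-4) - 3) - 81 = -132*(-30/(1²)*(-4) - 3) - 81 = -132*(-30/1*(-4) - 3) - 81 = -132*(-30*1*(-4) - 3) - 81 = -132*(-30*(-4) - 3) - 81 = -132*(120 - 3) - 81 = -132*117 - 81 = -15444 - 81 = -15525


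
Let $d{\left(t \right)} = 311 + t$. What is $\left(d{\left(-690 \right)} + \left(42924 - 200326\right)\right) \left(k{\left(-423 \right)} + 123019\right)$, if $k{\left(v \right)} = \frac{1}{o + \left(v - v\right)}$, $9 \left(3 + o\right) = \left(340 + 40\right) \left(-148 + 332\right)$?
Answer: $- \frac{1356627383640256}{69893} \approx -1.941 \cdot 10^{10}$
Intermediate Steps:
$o = \frac{69893}{9}$ ($o = -3 + \frac{\left(340 + 40\right) \left(-148 + 332\right)}{9} = -3 + \frac{380 \cdot 184}{9} = -3 + \frac{1}{9} \cdot 69920 = -3 + \frac{69920}{9} = \frac{69893}{9} \approx 7765.9$)
$k{\left(v \right)} = \frac{9}{69893}$ ($k{\left(v \right)} = \frac{1}{\frac{69893}{9} + \left(v - v\right)} = \frac{1}{\frac{69893}{9} + 0} = \frac{1}{\frac{69893}{9}} = \frac{9}{69893}$)
$\left(d{\left(-690 \right)} + \left(42924 - 200326\right)\right) \left(k{\left(-423 \right)} + 123019\right) = \left(\left(311 - 690\right) + \left(42924 - 200326\right)\right) \left(\frac{9}{69893} + 123019\right) = \left(-379 - 157402\right) \frac{8598166976}{69893} = \left(-157781\right) \frac{8598166976}{69893} = - \frac{1356627383640256}{69893}$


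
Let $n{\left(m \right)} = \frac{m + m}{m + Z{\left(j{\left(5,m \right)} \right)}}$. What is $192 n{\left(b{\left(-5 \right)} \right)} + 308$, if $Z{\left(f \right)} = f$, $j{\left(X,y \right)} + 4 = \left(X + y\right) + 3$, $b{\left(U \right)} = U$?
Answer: $628$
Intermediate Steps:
$j{\left(X,y \right)} = -1 + X + y$ ($j{\left(X,y \right)} = -4 + \left(\left(X + y\right) + 3\right) = -4 + \left(3 + X + y\right) = -1 + X + y$)
$n{\left(m \right)} = \frac{2 m}{4 + 2 m}$ ($n{\left(m \right)} = \frac{m + m}{m + \left(-1 + 5 + m\right)} = \frac{2 m}{m + \left(4 + m\right)} = \frac{2 m}{4 + 2 m}$)
$192 n{\left(b{\left(-5 \right)} \right)} + 308 = 192 \left(- \frac{5}{2 - 5}\right) + 308 = 192 \left(- \frac{5}{-3}\right) + 308 = 192 \left(\left(-5\right) \left(- \frac{1}{3}\right)\right) + 308 = 192 \cdot \frac{5}{3} + 308 = 320 + 308 = 628$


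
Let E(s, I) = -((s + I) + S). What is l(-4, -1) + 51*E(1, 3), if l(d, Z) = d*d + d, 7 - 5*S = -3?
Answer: -294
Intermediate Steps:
S = 2 (S = 7/5 - ⅕*(-3) = 7/5 + ⅗ = 2)
l(d, Z) = d + d² (l(d, Z) = d² + d = d + d²)
E(s, I) = -2 - I - s (E(s, I) = -((s + I) + 2) = -((I + s) + 2) = -(2 + I + s) = -2 - I - s)
l(-4, -1) + 51*E(1, 3) = -4*(1 - 4) + 51*(-2 - 1*3 - 1*1) = -4*(-3) + 51*(-2 - 3 - 1) = 12 + 51*(-6) = 12 - 306 = -294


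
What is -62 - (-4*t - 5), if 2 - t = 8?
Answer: -81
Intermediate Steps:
t = -6 (t = 2 - 1*8 = 2 - 8 = -6)
-62 - (-4*t - 5) = -62 - (-4*(-6) - 5) = -62 - (24 - 5) = -62 - 1*19 = -62 - 19 = -81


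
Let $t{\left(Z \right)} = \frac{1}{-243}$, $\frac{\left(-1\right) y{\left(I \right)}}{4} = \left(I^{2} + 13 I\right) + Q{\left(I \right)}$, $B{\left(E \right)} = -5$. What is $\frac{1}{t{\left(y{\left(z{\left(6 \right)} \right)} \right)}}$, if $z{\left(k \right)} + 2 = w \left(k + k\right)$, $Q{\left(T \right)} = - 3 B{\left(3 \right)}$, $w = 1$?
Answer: $-243$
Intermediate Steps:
$Q{\left(T \right)} = 15$ ($Q{\left(T \right)} = \left(-3\right) \left(-5\right) = 15$)
$z{\left(k \right)} = -2 + 2 k$ ($z{\left(k \right)} = -2 + 1 \left(k + k\right) = -2 + 1 \cdot 2 k = -2 + 2 k$)
$y{\left(I \right)} = -60 - 52 I - 4 I^{2}$ ($y{\left(I \right)} = - 4 \left(\left(I^{2} + 13 I\right) + 15\right) = - 4 \left(15 + I^{2} + 13 I\right) = -60 - 52 I - 4 I^{2}$)
$t{\left(Z \right)} = - \frac{1}{243}$
$\frac{1}{t{\left(y{\left(z{\left(6 \right)} \right)} \right)}} = \frac{1}{- \frac{1}{243}} = -243$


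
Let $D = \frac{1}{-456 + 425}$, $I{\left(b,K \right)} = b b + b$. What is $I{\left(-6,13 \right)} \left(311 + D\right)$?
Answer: $\frac{289200}{31} \approx 9329.0$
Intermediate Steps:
$I{\left(b,K \right)} = b + b^{2}$ ($I{\left(b,K \right)} = b^{2} + b = b + b^{2}$)
$D = - \frac{1}{31}$ ($D = \frac{1}{-31} = - \frac{1}{31} \approx -0.032258$)
$I{\left(-6,13 \right)} \left(311 + D\right) = - 6 \left(1 - 6\right) \left(311 - \frac{1}{31}\right) = \left(-6\right) \left(-5\right) \frac{9640}{31} = 30 \cdot \frac{9640}{31} = \frac{289200}{31}$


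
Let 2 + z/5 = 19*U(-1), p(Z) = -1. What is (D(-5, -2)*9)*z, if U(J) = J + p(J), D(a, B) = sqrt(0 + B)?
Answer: -1800*I*sqrt(2) ≈ -2545.6*I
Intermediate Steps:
D(a, B) = sqrt(B)
U(J) = -1 + J (U(J) = J - 1 = -1 + J)
z = -200 (z = -10 + 5*(19*(-1 - 1)) = -10 + 5*(19*(-2)) = -10 + 5*(-38) = -10 - 190 = -200)
(D(-5, -2)*9)*z = (sqrt(-2)*9)*(-200) = ((I*sqrt(2))*9)*(-200) = (9*I*sqrt(2))*(-200) = -1800*I*sqrt(2)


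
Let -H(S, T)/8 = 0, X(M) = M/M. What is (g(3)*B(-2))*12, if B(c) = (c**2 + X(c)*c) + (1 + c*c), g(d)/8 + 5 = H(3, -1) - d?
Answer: -5376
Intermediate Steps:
X(M) = 1
H(S, T) = 0 (H(S, T) = -8*0 = 0)
g(d) = -40 - 8*d (g(d) = -40 + 8*(0 - d) = -40 + 8*(-d) = -40 - 8*d)
B(c) = 1 + c + 2*c**2 (B(c) = (c**2 + 1*c) + (1 + c*c) = (c**2 + c) + (1 + c**2) = (c + c**2) + (1 + c**2) = 1 + c + 2*c**2)
(g(3)*B(-2))*12 = ((-40 - 8*3)*(1 - 2 + 2*(-2)**2))*12 = ((-40 - 24)*(1 - 2 + 2*4))*12 = -64*(1 - 2 + 8)*12 = -64*7*12 = -448*12 = -5376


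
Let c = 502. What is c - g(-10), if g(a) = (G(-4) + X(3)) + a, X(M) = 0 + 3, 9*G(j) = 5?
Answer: 4576/9 ≈ 508.44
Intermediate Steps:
G(j) = 5/9 (G(j) = (1/9)*5 = 5/9)
X(M) = 3
g(a) = 32/9 + a (g(a) = (5/9 + 3) + a = 32/9 + a)
c - g(-10) = 502 - (32/9 - 10) = 502 - 1*(-58/9) = 502 + 58/9 = 4576/9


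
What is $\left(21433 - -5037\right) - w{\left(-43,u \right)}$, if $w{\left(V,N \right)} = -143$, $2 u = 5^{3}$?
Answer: $26613$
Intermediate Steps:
$u = \frac{125}{2}$ ($u = \frac{5^{3}}{2} = \frac{1}{2} \cdot 125 = \frac{125}{2} \approx 62.5$)
$\left(21433 - -5037\right) - w{\left(-43,u \right)} = \left(21433 - -5037\right) - -143 = \left(21433 + 5037\right) + 143 = 26470 + 143 = 26613$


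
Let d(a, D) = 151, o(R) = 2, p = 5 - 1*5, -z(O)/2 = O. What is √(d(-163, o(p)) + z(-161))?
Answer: √473 ≈ 21.749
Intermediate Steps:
z(O) = -2*O
p = 0 (p = 5 - 5 = 0)
√(d(-163, o(p)) + z(-161)) = √(151 - 2*(-161)) = √(151 + 322) = √473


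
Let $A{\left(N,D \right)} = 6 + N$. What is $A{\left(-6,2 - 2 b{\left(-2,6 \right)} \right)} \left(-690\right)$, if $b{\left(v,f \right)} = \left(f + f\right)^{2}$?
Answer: $0$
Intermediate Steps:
$b{\left(v,f \right)} = 4 f^{2}$ ($b{\left(v,f \right)} = \left(2 f\right)^{2} = 4 f^{2}$)
$A{\left(-6,2 - 2 b{\left(-2,6 \right)} \right)} \left(-690\right) = \left(6 - 6\right) \left(-690\right) = 0 \left(-690\right) = 0$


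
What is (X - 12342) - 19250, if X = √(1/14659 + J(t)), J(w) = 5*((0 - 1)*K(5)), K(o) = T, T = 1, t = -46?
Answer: -31592 + I*√1074416746/14659 ≈ -31592.0 + 2.2361*I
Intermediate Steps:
K(o) = 1
J(w) = -5 (J(w) = 5*((0 - 1)*1) = 5*(-1*1) = 5*(-1) = -5)
X = I*√1074416746/14659 (X = √(1/14659 - 5) = √(-73294/14659) = I*√1074416746/14659 ≈ 2.2361*I)
(X - 12342) - 19250 = (I*√1074416746/14659 - 12342) - 19250 = (-12342 + I*√1074416746/14659) - 19250 = -31592 + I*√1074416746/14659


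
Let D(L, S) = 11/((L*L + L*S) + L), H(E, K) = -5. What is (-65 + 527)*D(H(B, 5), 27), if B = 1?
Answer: -5082/115 ≈ -44.191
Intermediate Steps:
D(L, S) = 11/(L + L² + L*S) (D(L, S) = 11/((L² + L*S) + L) = 11/(L + L² + L*S))
(-65 + 527)*D(H(B, 5), 27) = (-65 + 527)*(11/(-5*(1 - 5 + 27))) = 462*(11*(-⅕)/23) = 462*(11*(-⅕)*(1/23)) = 462*(-11/115) = -5082/115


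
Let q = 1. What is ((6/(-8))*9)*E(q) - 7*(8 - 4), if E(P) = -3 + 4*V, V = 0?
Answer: -31/4 ≈ -7.7500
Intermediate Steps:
E(P) = -3 (E(P) = -3 + 4*0 = -3 + 0 = -3)
((6/(-8))*9)*E(q) - 7*(8 - 4) = ((6/(-8))*9)*(-3) - 7*(8 - 4) = ((6*(-⅛))*9)*(-3) - 7*4 = -¾*9*(-3) - 1*28 = -27/4*(-3) - 28 = 81/4 - 28 = -31/4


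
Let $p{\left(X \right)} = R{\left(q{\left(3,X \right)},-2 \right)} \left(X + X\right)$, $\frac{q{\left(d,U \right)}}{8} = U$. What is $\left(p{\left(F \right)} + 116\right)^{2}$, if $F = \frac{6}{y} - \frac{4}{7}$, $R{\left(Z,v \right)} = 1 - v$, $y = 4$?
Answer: $\frac{724201}{49} \approx 14780.0$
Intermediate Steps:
$q{\left(d,U \right)} = 8 U$
$F = \frac{13}{14}$ ($F = \frac{6}{4} - \frac{4}{7} = 6 \cdot \frac{1}{4} - \frac{4}{7} = \frac{3}{2} - \frac{4}{7} = \frac{13}{14} \approx 0.92857$)
$p{\left(X \right)} = 6 X$ ($p{\left(X \right)} = \left(1 - -2\right) \left(X + X\right) = \left(1 + 2\right) 2 X = 3 \cdot 2 X = 6 X$)
$\left(p{\left(F \right)} + 116\right)^{2} = \left(6 \cdot \frac{13}{14} + 116\right)^{2} = \left(\frac{39}{7} + 116\right)^{2} = \left(\frac{851}{7}\right)^{2} = \frac{724201}{49}$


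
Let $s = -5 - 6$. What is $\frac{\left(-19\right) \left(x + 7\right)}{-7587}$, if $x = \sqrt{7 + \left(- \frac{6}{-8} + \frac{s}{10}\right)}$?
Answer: $\frac{133}{7587} + \frac{19 \sqrt{665}}{75870} \approx 0.023988$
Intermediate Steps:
$s = -11$ ($s = -5 - 6 = -11$)
$x = \frac{\sqrt{665}}{10}$ ($x = \sqrt{7 - \left(- \frac{3}{4} + \frac{11}{10}\right)} = \sqrt{7 - \frac{7}{20}} = \sqrt{\frac{133}{20}} = \frac{\sqrt{665}}{10} \approx 2.5788$)
$\frac{\left(-19\right) \left(x + 7\right)}{-7587} = \frac{\left(-19\right) \left(\frac{\sqrt{665}}{10} + 7\right)}{-7587} = - 19 \left(7 + \frac{\sqrt{665}}{10}\right) \left(- \frac{1}{7587}\right) = \left(-133 - \frac{19 \sqrt{665}}{10}\right) \left(- \frac{1}{7587}\right) = \frac{133}{7587} + \frac{19 \sqrt{665}}{75870}$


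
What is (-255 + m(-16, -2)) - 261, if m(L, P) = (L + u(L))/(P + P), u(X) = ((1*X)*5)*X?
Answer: -832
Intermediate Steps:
u(X) = 5*X**2 (u(X) = (X*5)*X = (5*X)*X = 5*X**2)
m(L, P) = (L + 5*L**2)/(2*P) (m(L, P) = (L + 5*L**2)/(P + P) = (L + 5*L**2)/((2*P)) = (L + 5*L**2)*(1/(2*P)) = (L + 5*L**2)/(2*P))
(-255 + m(-16, -2)) - 261 = (-255 + (1/2)*(-16)*(1 + 5*(-16))/(-2)) - 261 = (-255 + (1/2)*(-16)*(-1/2)*(1 - 80)) - 261 = (-255 + (1/2)*(-16)*(-1/2)*(-79)) - 261 = (-255 - 316) - 261 = -571 - 261 = -832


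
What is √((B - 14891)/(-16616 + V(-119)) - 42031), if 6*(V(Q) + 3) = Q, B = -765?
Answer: I*√418897958889871/99833 ≈ 205.01*I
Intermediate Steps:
V(Q) = -3 + Q/6
√((B - 14891)/(-16616 + V(-119)) - 42031) = √((-765 - 14891)/(-16616 + (-3 + (⅙)*(-119))) - 42031) = √(-15656/(-16616 + (-3 - 119/6)) - 42031) = √(-15656/(-16616 - 137/6) - 42031) = √(-15656/(-99833/6) - 42031) = √(-15656*(-6/99833) - 42031) = √(93936/99833 - 42031) = √(-4195986887/99833) = I*√418897958889871/99833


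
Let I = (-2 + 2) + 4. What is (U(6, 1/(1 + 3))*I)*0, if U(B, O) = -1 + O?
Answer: 0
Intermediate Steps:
I = 4 (I = 0 + 4 = 4)
(U(6, 1/(1 + 3))*I)*0 = ((-1 + 1/(1 + 3))*4)*0 = ((-1 + 1/4)*4)*0 = -3/4*4*0 = -3*0 = 0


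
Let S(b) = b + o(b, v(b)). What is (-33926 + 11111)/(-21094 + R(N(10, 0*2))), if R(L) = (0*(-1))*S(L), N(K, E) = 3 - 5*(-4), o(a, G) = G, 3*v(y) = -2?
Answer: 22815/21094 ≈ 1.0816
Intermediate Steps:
v(y) = -2/3 (v(y) = (1/3)*(-2) = -2/3)
S(b) = -2/3 + b (S(b) = b - 2/3 = -2/3 + b)
N(K, E) = 23 (N(K, E) = 3 + 20 = 23)
R(L) = 0 (R(L) = (0*(-1))*(-2/3 + L) = 0*(-2/3 + L) = 0)
(-33926 + 11111)/(-21094 + R(N(10, 0*2))) = (-33926 + 11111)/(-21094 + 0) = -22815/(-21094) = -22815*(-1/21094) = 22815/21094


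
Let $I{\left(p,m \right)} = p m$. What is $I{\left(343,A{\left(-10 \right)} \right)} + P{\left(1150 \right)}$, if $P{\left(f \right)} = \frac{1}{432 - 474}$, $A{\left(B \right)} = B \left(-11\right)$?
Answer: $\frac{1584659}{42} \approx 37730.0$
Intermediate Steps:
$A{\left(B \right)} = - 11 B$
$I{\left(p,m \right)} = m p$
$P{\left(f \right)} = - \frac{1}{42}$ ($P{\left(f \right)} = \frac{1}{-42} = - \frac{1}{42}$)
$I{\left(343,A{\left(-10 \right)} \right)} + P{\left(1150 \right)} = \left(-11\right) \left(-10\right) 343 - \frac{1}{42} = 110 \cdot 343 - \frac{1}{42} = 37730 - \frac{1}{42} = \frac{1584659}{42}$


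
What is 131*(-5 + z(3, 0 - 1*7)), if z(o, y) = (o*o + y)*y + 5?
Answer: -1834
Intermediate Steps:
z(o, y) = 5 + y*(y + o²) (z(o, y) = (o² + y)*y + 5 = (y + o²)*y + 5 = y*(y + o²) + 5 = 5 + y*(y + o²))
131*(-5 + z(3, 0 - 1*7)) = 131*(-5 + (5 + (0 - 1*7)² + (0 - 1*7)*3²)) = 131*(-5 + (5 + (0 - 7)² + (0 - 7)*9)) = 131*(-5 + (5 + (-7)² - 7*9)) = 131*(-5 + (5 + 49 - 63)) = 131*(-5 - 9) = 131*(-14) = -1834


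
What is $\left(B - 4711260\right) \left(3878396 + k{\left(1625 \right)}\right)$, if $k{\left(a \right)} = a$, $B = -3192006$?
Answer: $-30664838048586$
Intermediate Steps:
$\left(B - 4711260\right) \left(3878396 + k{\left(1625 \right)}\right) = \left(-3192006 - 4711260\right) \left(3878396 + 1625\right) = \left(-7903266\right) 3880021 = -30664838048586$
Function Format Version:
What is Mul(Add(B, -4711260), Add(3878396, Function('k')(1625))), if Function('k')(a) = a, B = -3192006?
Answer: -30664838048586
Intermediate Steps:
Mul(Add(B, -4711260), Add(3878396, Function('k')(1625))) = Mul(Add(-3192006, -4711260), Add(3878396, 1625)) = Mul(-7903266, 3880021) = -30664838048586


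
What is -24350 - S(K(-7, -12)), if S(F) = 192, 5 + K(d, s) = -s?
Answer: -24542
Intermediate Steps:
K(d, s) = -5 - s
-24350 - S(K(-7, -12)) = -24350 - 1*192 = -24350 - 192 = -24542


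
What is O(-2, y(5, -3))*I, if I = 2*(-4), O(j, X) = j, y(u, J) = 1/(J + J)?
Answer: 16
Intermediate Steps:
y(u, J) = 1/(2*J)
I = -8
O(-2, y(5, -3))*I = -2*(-8) = 16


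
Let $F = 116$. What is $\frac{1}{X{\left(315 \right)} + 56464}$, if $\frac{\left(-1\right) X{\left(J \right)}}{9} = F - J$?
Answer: $\frac{1}{58255} \approx 1.7166 \cdot 10^{-5}$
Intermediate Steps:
$X{\left(J \right)} = -1044 + 9 J$ ($X{\left(J \right)} = - 9 \left(116 - J\right) = -1044 + 9 J$)
$\frac{1}{X{\left(315 \right)} + 56464} = \frac{1}{\left(-1044 + 9 \cdot 315\right) + 56464} = \frac{1}{\left(-1044 + 2835\right) + 56464} = \frac{1}{1791 + 56464} = \frac{1}{58255}$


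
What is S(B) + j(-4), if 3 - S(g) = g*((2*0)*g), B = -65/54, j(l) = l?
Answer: -1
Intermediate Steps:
B = -65/54 (B = -65*1/54 = -65/54 ≈ -1.2037)
S(g) = 3 (S(g) = 3 - g*(2*0)*g = 3 - g*0*g = 3 - g*0 = 3 - 1*0 = 3 + 0 = 3)
S(B) + j(-4) = 3 - 4 = -1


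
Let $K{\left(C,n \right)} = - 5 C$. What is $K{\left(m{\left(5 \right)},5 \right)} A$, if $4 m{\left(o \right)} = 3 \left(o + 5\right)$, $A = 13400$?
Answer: $-502500$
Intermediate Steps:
$m{\left(o \right)} = \frac{15}{4} + \frac{3 o}{4}$ ($m{\left(o \right)} = \frac{3 \left(o + 5\right)}{4} = \frac{3 \left(5 + o\right)}{4} = \frac{15 + 3 o}{4} = \frac{15}{4} + \frac{3 o}{4}$)
$K{\left(m{\left(5 \right)},5 \right)} A = - 5 \left(\frac{15}{4} + \frac{3}{4} \cdot 5\right) 13400 = - 5 \left(\frac{15}{4} + \frac{15}{4}\right) 13400 = \left(-5\right) \frac{15}{2} \cdot 13400 = \left(- \frac{75}{2}\right) 13400 = -502500$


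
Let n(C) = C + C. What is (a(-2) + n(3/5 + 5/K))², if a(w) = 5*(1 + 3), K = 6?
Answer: 117649/225 ≈ 522.88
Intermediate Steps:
n(C) = 2*C
a(w) = 20 (a(w) = 5*4 = 20)
(a(-2) + n(3/5 + 5/K))² = (20 + 2*(3/5 + 5/6))² = (20 + 2*(3*(⅕) + 5*(⅙)))² = (20 + 2*(⅗ + ⅚))² = (20 + 2*(43/30))² = (20 + 43/15)² = (343/15)² = 117649/225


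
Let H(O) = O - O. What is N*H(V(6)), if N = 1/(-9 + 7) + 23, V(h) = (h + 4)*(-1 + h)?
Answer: 0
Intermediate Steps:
V(h) = (-1 + h)*(4 + h) (V(h) = (4 + h)*(-1 + h) = (-1 + h)*(4 + h))
H(O) = 0
N = 45/2 (N = 1/(-2) + 23 = -½ + 23 = 45/2 ≈ 22.500)
N*H(V(6)) = (45/2)*0 = 0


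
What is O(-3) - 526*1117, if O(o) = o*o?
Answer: -587533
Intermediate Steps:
O(o) = o²
O(-3) - 526*1117 = (-3)² - 526*1117 = 9 - 587542 = -587533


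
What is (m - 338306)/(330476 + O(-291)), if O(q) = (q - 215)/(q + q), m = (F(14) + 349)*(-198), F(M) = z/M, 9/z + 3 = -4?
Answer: -5808971391/4712269681 ≈ -1.2327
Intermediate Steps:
z = -9/7 (z = 9/(-3 - 4) = 9/(-7) = 9*(-⅐) = -9/7 ≈ -1.2857)
F(M) = -9/(7*M)
m = -3385107/49 (m = (-9/7/14 + 349)*(-198) = (-9/7*1/14 + 349)*(-198) = (-9/98 + 349)*(-198) = (34193/98)*(-198) = -3385107/49 ≈ -69084.)
O(q) = (-215 + q)/(2*q) (O(q) = (-215 + q)/((2*q)) = (-215 + q)*(1/(2*q)) = (-215 + q)/(2*q))
(m - 338306)/(330476 + O(-291)) = (-3385107/49 - 338306)/(330476 + (½)*(-215 - 291)/(-291)) = -19962101/(49*(330476 + (½)*(-1/291)*(-506))) = -19962101/(49*(330476 + 253/291)) = -19962101/(49*96168769/291) = -19962101/49*291/96168769 = -5808971391/4712269681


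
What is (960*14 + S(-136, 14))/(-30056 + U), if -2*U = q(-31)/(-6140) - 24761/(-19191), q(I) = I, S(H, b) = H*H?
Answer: -7526212769280/7083314294341 ≈ -1.0625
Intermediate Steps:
S(H, b) = H²
U = -152627461/235665480 (U = -(-31/(-6140) - 24761/(-19191))/2 = -(-31*(-1/6140) - 24761*(-1/19191))/2 = -(31/6140 + 24761/19191)/2 = -½*152627461/117832740 = -152627461/235665480 ≈ -0.64764)
(960*14 + S(-136, 14))/(-30056 + U) = (960*14 + (-136)²)/(-30056 - 152627461/235665480) = (13440 + 18496)/(-7083314294341/235665480) = 31936*(-235665480/7083314294341) = -7526212769280/7083314294341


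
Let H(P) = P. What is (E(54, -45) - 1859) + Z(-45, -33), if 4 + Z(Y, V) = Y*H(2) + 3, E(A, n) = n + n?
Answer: -2040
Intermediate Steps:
E(A, n) = 2*n
Z(Y, V) = -1 + 2*Y (Z(Y, V) = -4 + (Y*2 + 3) = -4 + (2*Y + 3) = -4 + (3 + 2*Y) = -1 + 2*Y)
(E(54, -45) - 1859) + Z(-45, -33) = (2*(-45) - 1859) + (-1 + 2*(-45)) = (-90 - 1859) + (-1 - 90) = -1949 - 91 = -2040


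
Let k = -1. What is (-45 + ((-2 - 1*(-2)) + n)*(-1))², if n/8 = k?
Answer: 1369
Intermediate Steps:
n = -8 (n = 8*(-1) = -8)
(-45 + ((-2 - 1*(-2)) + n)*(-1))² = (-45 + ((-2 - 1*(-2)) - 8)*(-1))² = (-45 + ((-2 + 2) - 8)*(-1))² = (-45 + (0 - 8)*(-1))² = (-45 - 8*(-1))² = (-45 + 8)² = (-37)² = 1369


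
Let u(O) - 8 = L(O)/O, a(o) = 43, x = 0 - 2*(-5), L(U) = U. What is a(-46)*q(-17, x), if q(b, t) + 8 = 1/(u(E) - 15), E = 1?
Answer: -2107/6 ≈ -351.17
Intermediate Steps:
x = 10 (x = 0 + 10 = 10)
u(O) = 9 (u(O) = 8 + O/O = 8 + 1 = 9)
q(b, t) = -49/6 (q(b, t) = -8 + 1/(9 - 15) = -8 + 1/(-6) = -8 - ⅙ = -49/6)
a(-46)*q(-17, x) = 43*(-49/6) = -2107/6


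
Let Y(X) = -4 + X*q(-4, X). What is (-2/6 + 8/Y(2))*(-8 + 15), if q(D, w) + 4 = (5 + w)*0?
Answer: -7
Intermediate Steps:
q(D, w) = -4 (q(D, w) = -4 + (5 + w)*0 = -4 + 0 = -4)
Y(X) = -4 - 4*X (Y(X) = -4 + X*(-4) = -4 - 4*X)
(-2/6 + 8/Y(2))*(-8 + 15) = (-2/6 + 8/(-4 - 4*2))*(-8 + 15) = (-2*⅙ + 8/(-4 - 8))*7 = (-⅓ + 8/(-12))*7 = (-⅓ + 8*(-1/12))*7 = (-⅓ - ⅔)*7 = -1*7 = -7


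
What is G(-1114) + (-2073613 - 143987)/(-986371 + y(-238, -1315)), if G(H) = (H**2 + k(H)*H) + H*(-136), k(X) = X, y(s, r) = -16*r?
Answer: 282466393864/107259 ≈ 2.6335e+6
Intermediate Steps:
G(H) = -136*H + 2*H**2 (G(H) = (H**2 + H*H) + H*(-136) = (H**2 + H**2) - 136*H = 2*H**2 - 136*H = -136*H + 2*H**2)
G(-1114) + (-2073613 - 143987)/(-986371 + y(-238, -1315)) = 2*(-1114)*(-68 - 1114) + (-2073613 - 143987)/(-986371 - 16*(-1315)) = 2*(-1114)*(-1182) - 2217600/(-986371 + 21040) = 2633496 - 2217600/(-965331) = 2633496 - 2217600*(-1/965331) = 2633496 + 246400/107259 = 282466393864/107259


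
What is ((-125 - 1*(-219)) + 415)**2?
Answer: 259081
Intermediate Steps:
((-125 - 1*(-219)) + 415)**2 = ((-125 + 219) + 415)**2 = (94 + 415)**2 = 509**2 = 259081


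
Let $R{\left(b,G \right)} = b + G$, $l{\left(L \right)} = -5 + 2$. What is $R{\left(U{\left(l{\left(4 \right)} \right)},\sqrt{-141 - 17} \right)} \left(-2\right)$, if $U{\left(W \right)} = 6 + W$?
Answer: $-6 - 2 i \sqrt{158} \approx -6.0 - 25.14 i$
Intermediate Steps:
$l{\left(L \right)} = -3$
$R{\left(b,G \right)} = G + b$
$R{\left(U{\left(l{\left(4 \right)} \right)},\sqrt{-141 - 17} \right)} \left(-2\right) = \left(\sqrt{-141 - 17} + \left(6 - 3\right)\right) \left(-2\right) = \left(\sqrt{-158} + 3\right) \left(-2\right) = \left(i \sqrt{158} + 3\right) \left(-2\right) = \left(3 + i \sqrt{158}\right) \left(-2\right) = -6 - 2 i \sqrt{158}$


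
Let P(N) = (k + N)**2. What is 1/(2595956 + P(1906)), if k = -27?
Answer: 1/6126597 ≈ 1.6322e-7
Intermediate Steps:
P(N) = (-27 + N)**2
1/(2595956 + P(1906)) = 1/(2595956 + (-27 + 1906)**2) = 1/(2595956 + 1879**2) = 1/(2595956 + 3530641) = 1/6126597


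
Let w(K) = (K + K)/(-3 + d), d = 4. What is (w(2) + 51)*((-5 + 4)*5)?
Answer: -275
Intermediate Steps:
w(K) = 2*K (w(K) = (K + K)/(-3 + 4) = (2*K)/1 = (2*K)*1 = 2*K)
(w(2) + 51)*((-5 + 4)*5) = (2*2 + 51)*((-5 + 4)*5) = (4 + 51)*(-1*5) = 55*(-5) = -275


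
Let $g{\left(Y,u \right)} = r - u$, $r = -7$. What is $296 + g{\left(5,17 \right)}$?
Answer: $272$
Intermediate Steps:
$g{\left(Y,u \right)} = -7 - u$
$296 + g{\left(5,17 \right)} = 296 - 24 = 272$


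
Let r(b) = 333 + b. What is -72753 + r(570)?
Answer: -71850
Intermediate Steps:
-72753 + r(570) = -72753 + (333 + 570) = -72753 + 903 = -71850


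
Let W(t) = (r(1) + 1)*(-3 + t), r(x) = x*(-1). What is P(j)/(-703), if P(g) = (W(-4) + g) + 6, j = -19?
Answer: 13/703 ≈ 0.018492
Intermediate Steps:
r(x) = -x
W(t) = 0 (W(t) = (-1*1 + 1)*(-3 + t) = (-1 + 1)*(-3 + t) = 0*(-3 + t) = 0)
P(g) = 6 + g (P(g) = (0 + g) + 6 = g + 6 = 6 + g)
P(j)/(-703) = (6 - 19)/(-703) = -13*(-1/703) = 13/703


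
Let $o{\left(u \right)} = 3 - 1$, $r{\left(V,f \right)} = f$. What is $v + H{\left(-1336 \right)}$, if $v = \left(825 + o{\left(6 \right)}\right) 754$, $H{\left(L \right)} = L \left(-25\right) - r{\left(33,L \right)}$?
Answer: $658294$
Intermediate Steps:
$o{\left(u \right)} = 2$
$H{\left(L \right)} = - 26 L$ ($H{\left(L \right)} = L \left(-25\right) - L = - 25 L - L = - 26 L$)
$v = 623558$ ($v = \left(825 + 2\right) 754 = 827 \cdot 754 = 623558$)
$v + H{\left(-1336 \right)} = 623558 - -34736 = 623558 + 34736 = 658294$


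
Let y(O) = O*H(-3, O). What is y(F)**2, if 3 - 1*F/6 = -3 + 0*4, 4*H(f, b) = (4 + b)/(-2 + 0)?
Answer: 32400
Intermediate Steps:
H(f, b) = -1/2 - b/8 (H(f, b) = ((4 + b)/(-2 + 0))/4 = ((4 + b)/(-2))/4 = ((4 + b)*(-1/2))/4 = (-2 - b/2)/4 = -1/2 - b/8)
F = 36 (F = 18 - 6*(-3 + 0*4) = 18 - 6*(-3 + 0) = 18 - 6*(-3) = 18 + 18 = 36)
y(O) = O*(-1/2 - O/8)
y(F)**2 = (-1/8*36*(4 + 36))**2 = (-1/8*36*40)**2 = (-180)**2 = 32400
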